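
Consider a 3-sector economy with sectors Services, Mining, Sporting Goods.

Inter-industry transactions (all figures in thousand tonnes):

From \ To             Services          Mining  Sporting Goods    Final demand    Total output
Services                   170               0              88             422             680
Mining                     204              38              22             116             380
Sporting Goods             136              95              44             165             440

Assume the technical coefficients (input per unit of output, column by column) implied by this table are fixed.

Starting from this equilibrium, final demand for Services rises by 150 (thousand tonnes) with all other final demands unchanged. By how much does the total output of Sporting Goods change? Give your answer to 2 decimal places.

Δx_3 = 69.91

Technical coefficients a_ij = z_ij / X_j:
  a_11 = 170/680 = 0.25, a_21 = 204/680 = 0.30, a_31 = 136/680 = 0.20
  a_12 = 0/380 = 0.00, a_22 = 38/380 = 0.10, a_32 = 95/380 = 0.25
  a_13 = 88/440 = 0.20, a_23 = 22/440 = 0.05, a_33 = 44/440 = 0.10
I − A =
  [   0.75     0.00    -0.20]
  [  -0.30     0.90    -0.05]
  [  -0.20    -0.25     0.90]
Cofactors of I−A, C_ij = (−1)^(i+j)·(minor ij) (rows/columns in the sector order above):
  C_11 = (0.90)(0.90) − (-0.05)(-0.25) = 0.7975
  C_12 = −[(-0.30)(0.90) − (-0.05)(-0.20)] = 0.2800
  C_13 = (-0.30)(-0.25) − (0.90)(-0.20) = 0.2550
  C_21 = −[(0.00)(0.90) − (-0.20)(-0.25)] = 0.0500
  C_22 = (0.75)(0.90) − (-0.20)(-0.20) = 0.6350
  C_23 = −[(0.75)(-0.25) − (0.00)(-0.20)] = 0.1875
  C_31 = (0.00)(-0.05) − (-0.20)(0.90) = 0.1800
  C_32 = −[(0.75)(-0.05) − (-0.20)(-0.30)] = 0.0975
  C_33 = (0.75)(0.90) − (0.00)(-0.30) = 0.6750
det(I−A) = Σ_j (I−A)_1j·C_1j = (0.75)(0.7975) + (0.00)(0.2800) + (-0.20)(0.2550) = 0.547125
adj(I−A) = Cᵀ =
  [ 0.7975   0.0500   0.1800]
  [ 0.2800   0.6350   0.0975]
  [ 0.2550   0.1875   0.6750]
(I − A)⁻¹ = adj(I−A) / det(I−A) ≈
  [   1.4576     0.0914     0.3290]
  [   0.5118     1.1606     0.1782]
  [   0.4661     0.3427     1.2337]
Δx = (I − A)⁻¹ Δd with Δd having +150 in the Services component and 0 elsewhere.
So Δx_3 = L_31 · (+150), where L_31 = adj(I−A)_31 / det(I−A) = 0.2550 / 0.547125.
Δx_3 = 0.2550 × (+150) / 0.547125 = 38.25 / 0.547125 ≈ 69.91.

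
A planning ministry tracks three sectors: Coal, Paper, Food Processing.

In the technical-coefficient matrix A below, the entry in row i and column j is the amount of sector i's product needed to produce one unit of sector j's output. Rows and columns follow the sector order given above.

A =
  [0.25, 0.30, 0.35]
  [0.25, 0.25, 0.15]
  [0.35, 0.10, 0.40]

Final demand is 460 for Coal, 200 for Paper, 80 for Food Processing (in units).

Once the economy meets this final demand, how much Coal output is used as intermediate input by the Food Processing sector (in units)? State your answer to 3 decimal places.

z_CF = 439.955

I − A =
  [   0.75    -0.30    -0.35]
  [  -0.25     0.75    -0.15]
  [  -0.35    -0.10     0.60]
Cofactors of I−A, C_ij = (−1)^(i+j)·(minor ij) (rows/columns in the sector order above):
  C_11 = (0.75)(0.60) − (-0.15)(-0.10) = 0.4350
  C_12 = −[(-0.25)(0.60) − (-0.15)(-0.35)] = 0.2025
  C_13 = (-0.25)(-0.10) − (0.75)(-0.35) = 0.2875
  C_21 = −[(-0.30)(0.60) − (-0.35)(-0.10)] = 0.2150
  C_22 = (0.75)(0.60) − (-0.35)(-0.35) = 0.3275
  C_23 = −[(0.75)(-0.10) − (-0.30)(-0.35)] = 0.1800
  C_31 = (-0.30)(-0.15) − (-0.35)(0.75) = 0.3075
  C_32 = −[(0.75)(-0.15) − (-0.35)(-0.25)] = 0.2000
  C_33 = (0.75)(0.75) − (-0.30)(-0.25) = 0.4875
det(I−A) = Σ_j (I−A)_1j·C_1j = (0.75)(0.4350) + (-0.30)(0.2025) + (-0.35)(0.2875) = 0.164875
adj(I−A) = Cᵀ =
  [ 0.4350   0.2150   0.3075]
  [ 0.2025   0.3275   0.2000]
  [ 0.2875   0.1800   0.4875]
(I − A)⁻¹ = adj(I−A) / det(I−A) ≈
  [   2.6384     1.3040     1.8650]
  [   1.2282     1.9864     1.2130]
  [   1.7437     1.0917     2.9568]
First solve x = (I − A)⁻¹ d = adj(I−A)·d / det(I−A); in particular x_F = (0.2875·460 + 0.1800·200 + 0.4875·80) / 0.164875 = 207.25 / 0.164875 ≈ 1257.01289.
Intermediate flow from C to F: z_CF = a_CF · x_F = 0.35 × 207.25 / 0.164875 = 72.5375 / 0.164875 ≈ 439.955.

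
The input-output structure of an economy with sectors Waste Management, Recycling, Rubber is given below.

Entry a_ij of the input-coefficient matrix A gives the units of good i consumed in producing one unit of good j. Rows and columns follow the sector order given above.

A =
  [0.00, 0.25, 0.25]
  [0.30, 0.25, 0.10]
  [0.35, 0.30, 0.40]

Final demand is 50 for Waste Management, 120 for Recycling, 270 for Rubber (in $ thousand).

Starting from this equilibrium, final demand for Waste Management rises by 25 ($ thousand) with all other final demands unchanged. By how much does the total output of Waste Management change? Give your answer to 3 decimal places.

Δx_1 = 37.753

I − A =
  [   1.00    -0.25    -0.25]
  [  -0.30     0.75    -0.10]
  [  -0.35    -0.30     0.60]
Cofactors of I−A, C_ij = (−1)^(i+j)·(minor ij) (rows/columns in the sector order above):
  C_11 = (0.75)(0.60) − (-0.10)(-0.30) = 0.4200
  C_12 = −[(-0.30)(0.60) − (-0.10)(-0.35)] = 0.2150
  C_13 = (-0.30)(-0.30) − (0.75)(-0.35) = 0.3525
  C_21 = −[(-0.25)(0.60) − (-0.25)(-0.30)] = 0.2250
  C_22 = (1.00)(0.60) − (-0.25)(-0.35) = 0.5125
  C_23 = −[(1.00)(-0.30) − (-0.25)(-0.35)] = 0.3875
  C_31 = (-0.25)(-0.10) − (-0.25)(0.75) = 0.2125
  C_32 = −[(1.00)(-0.10) − (-0.25)(-0.30)] = 0.1750
  C_33 = (1.00)(0.75) − (-0.25)(-0.30) = 0.6750
det(I−A) = Σ_j (I−A)_1j·C_1j = (1.00)(0.4200) + (-0.25)(0.2150) + (-0.25)(0.3525) = 0.278125
adj(I−A) = Cᵀ =
  [ 0.4200   0.2250   0.2125]
  [ 0.2150   0.5125   0.1750]
  [ 0.3525   0.3875   0.6750]
(I − A)⁻¹ = adj(I−A) / det(I−A) ≈
  [   1.5101     0.8090     0.7640]
  [   0.7730     1.8427     0.6292]
  [   1.2674     1.3933     2.4270]
Δx = (I − A)⁻¹ Δd with Δd having +25 in the Waste Management component and 0 elsewhere.
So Δx_1 = L_11 · (+25), where L_11 = adj(I−A)_11 / det(I−A) = 0.4200 / 0.278125.
Δx_1 = 0.4200 × (+25) / 0.278125 = 10.50 / 0.278125 ≈ 37.753.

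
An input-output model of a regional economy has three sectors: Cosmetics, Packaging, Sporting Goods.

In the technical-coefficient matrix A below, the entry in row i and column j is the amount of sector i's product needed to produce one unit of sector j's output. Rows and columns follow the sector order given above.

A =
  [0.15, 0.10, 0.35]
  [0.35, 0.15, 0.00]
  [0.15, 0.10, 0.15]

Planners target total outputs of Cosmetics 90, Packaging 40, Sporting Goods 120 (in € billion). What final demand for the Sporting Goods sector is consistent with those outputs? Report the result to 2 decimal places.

d_3 = 84.50

I − A =
  [   0.85    -0.10    -0.35]
  [  -0.35     0.85     0.00]
  [  -0.15    -0.10     0.85]
d = (I − A) x:
  d_1 = (+0.85)·90 + (-0.10)·40 + (-0.35)·120 = 30.50
  d_2 = (-0.35)·90 + (+0.85)·40 + (+0.00)·120 = 2.50
  d_3 = (-0.15)·90 + (-0.10)·40 + (+0.85)·120 = 84.50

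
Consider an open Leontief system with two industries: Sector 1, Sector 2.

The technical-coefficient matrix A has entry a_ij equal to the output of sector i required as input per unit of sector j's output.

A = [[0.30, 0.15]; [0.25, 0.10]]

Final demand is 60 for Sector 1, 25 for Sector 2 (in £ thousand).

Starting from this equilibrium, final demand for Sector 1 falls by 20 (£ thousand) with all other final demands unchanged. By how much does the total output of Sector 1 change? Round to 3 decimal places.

Δx_1 = -30.380

I − A =
  [   0.70    -0.15]
  [  -0.25     0.90]
det(I−A) = (0.70)(0.90) − (-0.15)(-0.25) = 0.5925
adj(I−A) = [[0.90, 0.15], [0.25, 0.70]]
(I − A)⁻¹ = adj(I−A) / det(I−A) ≈
  [   1.5190     0.2532]
  [   0.4219     1.1814]
Δx = (I − A)⁻¹ Δd with Δd having -20 in the Sector 1 component and 0 elsewhere.
So Δx_1 = L_11 · (-20), where L_11 = adj(I−A)_11 / det(I−A) = 0.90 / 0.5925.
Δx_1 = 0.90 × (-20) / 0.5925 = -18.00 / 0.5925 ≈ -30.380.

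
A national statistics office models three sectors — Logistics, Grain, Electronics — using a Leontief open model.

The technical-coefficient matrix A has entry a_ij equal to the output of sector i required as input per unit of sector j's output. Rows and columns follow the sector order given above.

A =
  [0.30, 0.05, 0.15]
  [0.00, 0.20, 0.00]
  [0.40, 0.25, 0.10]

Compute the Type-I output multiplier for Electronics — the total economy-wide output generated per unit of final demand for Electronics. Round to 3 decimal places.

I − A =
  [   0.70    -0.05    -0.15]
  [   0.00     0.80     0.00]
  [  -0.40    -0.25     0.90]
Cofactors of I−A, C_ij = (−1)^(i+j)·(minor ij) (rows/columns in the sector order above):
  C_11 = (0.80)(0.90) − (0.00)(-0.25) = 0.7200
  C_12 = −[(0.00)(0.90) − (0.00)(-0.40)] = 0.0000
  C_13 = (0.00)(-0.25) − (0.80)(-0.40) = 0.3200
  C_21 = −[(-0.05)(0.90) − (-0.15)(-0.25)] = 0.0825
  C_22 = (0.70)(0.90) − (-0.15)(-0.40) = 0.5700
  C_23 = −[(0.70)(-0.25) − (-0.05)(-0.40)] = 0.1950
  C_31 = (-0.05)(0.00) − (-0.15)(0.80) = 0.1200
  C_32 = −[(0.70)(0.00) − (-0.15)(0.00)] = 0.0000
  C_33 = (0.70)(0.80) − (-0.05)(0.00) = 0.5600
det(I−A) = Σ_j (I−A)_1j·C_1j = (0.70)(0.7200) + (-0.05)(0.0000) + (-0.15)(0.3200) = 0.4560
adj(I−A) = Cᵀ =
  [ 0.7200   0.0825   0.1200]
  [ 0.0000   0.5700   0.0000]
  [ 0.3200   0.1950   0.5600]
(I − A)⁻¹ = adj(I−A) / det(I−A) ≈
  [   1.5789     0.1809     0.2632]
  [   0.0000     1.2500     0.0000]
  [   0.7018     0.4276     1.2281]
The output multiplier for sector j is the column-j sum of the Leontief inverse (I − A)⁻¹ = adj(I−A) / det(I−A).
Column E of adj(I−A): (0.1200, 0.0000, 0.5600); det(I−A) = 0.4560.
m_E = (0.1200 + 0.0000 + 0.5600) / 0.4560 = 0.68 / 0.4560 ≈ 1.491.

m_E = 1.491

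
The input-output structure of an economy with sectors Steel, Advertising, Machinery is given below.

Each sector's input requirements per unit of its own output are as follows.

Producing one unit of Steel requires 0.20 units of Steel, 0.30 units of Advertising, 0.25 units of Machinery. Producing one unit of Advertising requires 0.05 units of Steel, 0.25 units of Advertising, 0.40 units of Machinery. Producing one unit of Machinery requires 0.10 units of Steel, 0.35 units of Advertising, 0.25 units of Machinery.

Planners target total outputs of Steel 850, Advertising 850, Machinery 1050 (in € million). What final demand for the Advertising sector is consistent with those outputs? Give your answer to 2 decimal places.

d_A = 15.00

I − A =
  [   0.80    -0.05    -0.10]
  [  -0.30     0.75    -0.35]
  [  -0.25    -0.40     0.75]
d = (I − A) x:
  d_S = (+0.80)·850 + (-0.05)·850 + (-0.10)·1050 = 532.50
  d_A = (-0.30)·850 + (+0.75)·850 + (-0.35)·1050 = 15.00
  d_M = (-0.25)·850 + (-0.40)·850 + (+0.75)·1050 = 235.00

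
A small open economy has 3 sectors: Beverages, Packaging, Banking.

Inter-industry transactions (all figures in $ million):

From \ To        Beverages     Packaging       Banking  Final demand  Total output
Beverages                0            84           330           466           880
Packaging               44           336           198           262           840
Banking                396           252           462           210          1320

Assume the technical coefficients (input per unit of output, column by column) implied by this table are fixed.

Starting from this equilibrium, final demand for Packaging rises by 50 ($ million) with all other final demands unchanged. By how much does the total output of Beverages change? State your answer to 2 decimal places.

Technical coefficients a_ij = z_ij / X_j:
  a_11 = 0/880 = 0.00, a_21 = 44/880 = 0.05, a_31 = 396/880 = 0.45
  a_12 = 84/840 = 0.10, a_22 = 336/840 = 0.40, a_32 = 252/840 = 0.30
  a_13 = 330/1320 = 0.25, a_23 = 198/1320 = 0.15, a_33 = 462/1320 = 0.35
I − A =
  [   1.00    -0.10    -0.25]
  [  -0.05     0.60    -0.15]
  [  -0.45    -0.30     0.65]
Cofactors of I−A, C_ij = (−1)^(i+j)·(minor ij) (rows/columns in the sector order above):
  C_11 = (0.60)(0.65) − (-0.15)(-0.30) = 0.3450
  C_12 = −[(-0.05)(0.65) − (-0.15)(-0.45)] = 0.1000
  C_13 = (-0.05)(-0.30) − (0.60)(-0.45) = 0.2850
  C_21 = −[(-0.10)(0.65) − (-0.25)(-0.30)] = 0.1400
  C_22 = (1.00)(0.65) − (-0.25)(-0.45) = 0.5375
  C_23 = −[(1.00)(-0.30) − (-0.10)(-0.45)] = 0.3450
  C_31 = (-0.10)(-0.15) − (-0.25)(0.60) = 0.1650
  C_32 = −[(1.00)(-0.15) − (-0.25)(-0.05)] = 0.1625
  C_33 = (1.00)(0.60) − (-0.10)(-0.05) = 0.5950
det(I−A) = Σ_j (I−A)_1j·C_1j = (1.00)(0.3450) + (-0.10)(0.1000) + (-0.25)(0.2850) = 0.26375
adj(I−A) = Cᵀ =
  [ 0.3450   0.1400   0.1650]
  [ 0.1000   0.5375   0.1625]
  [ 0.2850   0.3450   0.5950]
(I − A)⁻¹ = adj(I−A) / det(I−A) ≈
  [   1.3081     0.5308     0.6256]
  [   0.3791     2.0379     0.6161]
  [   1.0806     1.3081     2.2559]
Δx = (I − A)⁻¹ Δd with Δd having +50 in the Packaging component and 0 elsewhere.
So Δx_1 = L_12 · (+50), where L_12 = adj(I−A)_12 / det(I−A) = 0.1400 / 0.26375.
Δx_1 = 0.1400 × (+50) / 0.26375 = 7.00 / 0.26375 ≈ 26.54.

Δx_1 = 26.54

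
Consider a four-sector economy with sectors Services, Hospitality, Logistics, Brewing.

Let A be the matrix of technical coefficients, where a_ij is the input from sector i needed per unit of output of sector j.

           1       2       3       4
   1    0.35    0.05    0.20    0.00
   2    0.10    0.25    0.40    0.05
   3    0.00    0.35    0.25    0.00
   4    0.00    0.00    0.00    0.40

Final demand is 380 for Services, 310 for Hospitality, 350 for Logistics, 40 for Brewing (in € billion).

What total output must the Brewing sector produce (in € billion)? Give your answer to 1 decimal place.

I − A =
  [   0.65    -0.05    -0.20     0.00]
  [  -0.10     0.75    -0.40    -0.05]
  [   0.00    -0.35     0.75     0.00]
  [   0.00     0.00     0.00     0.60]
Compute the cofactors C_ij = (−1)^(i+j)·(3×3 minor ij) of I−A; the adjugate is their transpose:
adj(I−A) = Cᵀ =
  [ 0.253500   0.064500   0.102000   0.005375]
  [ 0.045000   0.292500   0.168000   0.024375]
  [ 0.021000   0.136500   0.289500   0.011375]
  [ 0.000000   0.000000   0.000000   0.263875]
det(I−A) = Σ_j (I−A)_1j·C_1j = (0.65)(0.253500) + (-0.05)(0.045000) + (-0.20)(0.021000) + (0.00)(0.000000) = 0.158325
(I − A)⁻¹ = adj(I−A) / det(I−A) ≈
  [   1.6011     0.4074     0.6442     0.0339]
  [   0.2842     1.8475     1.0611     0.1540]
  [   0.1326     0.8622     1.8285     0.0718]
  [   0.0000     0.0000     0.0000     1.6667]
x = (I − A)⁻¹ d = adj(I−A)·d / det(I−A), with det(I−A) = 0.158325:
  x_1 = (0.253500·380 + 0.064500·310 + 0.102000·350 + 0.005375·40) / 0.158325 = 152.24 / 0.158325 ≈ 961.6
  x_2 = (0.045000·380 + 0.292500·310 + 0.168000·350 + 0.024375·40) / 0.158325 = 167.55 / 0.158325 ≈ 1058.3
  x_3 = (0.021000·380 + 0.136500·310 + 0.289500·350 + 0.011375·40) / 0.158325 = 152.075 / 0.158325 ≈ 960.5
  x_4 = (0.000000·380 + 0.000000·310 + 0.000000·350 + 0.263875·40) / 0.158325 = 10.555 / 0.158325 ≈ 66.7

x_4 = 66.7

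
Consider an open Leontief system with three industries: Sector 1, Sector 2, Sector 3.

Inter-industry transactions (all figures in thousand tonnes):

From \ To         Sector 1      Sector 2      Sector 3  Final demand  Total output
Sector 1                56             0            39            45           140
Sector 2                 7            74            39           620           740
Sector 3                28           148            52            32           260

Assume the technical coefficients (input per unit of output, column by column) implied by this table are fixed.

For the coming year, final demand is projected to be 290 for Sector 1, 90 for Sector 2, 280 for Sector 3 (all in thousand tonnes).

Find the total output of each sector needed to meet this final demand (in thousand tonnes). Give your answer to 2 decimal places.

x_1 = 624.12, x_2 = 228.53, x_3 = 563.16

Technical coefficients a_ij = z_ij / X_j:
  a_11 = 56/140 = 0.40, a_21 = 7/140 = 0.05, a_31 = 28/140 = 0.20
  a_12 = 0/740 = 0.00, a_22 = 74/740 = 0.10, a_32 = 148/740 = 0.20
  a_13 = 39/260 = 0.15, a_23 = 39/260 = 0.15, a_33 = 52/260 = 0.20
I − A =
  [   0.60     0.00    -0.15]
  [  -0.05     0.90    -0.15]
  [  -0.20    -0.20     0.80]
Cofactors of I−A, C_ij = (−1)^(i+j)·(minor ij) (rows/columns in the sector order above):
  C_11 = (0.90)(0.80) − (-0.15)(-0.20) = 0.6900
  C_12 = −[(-0.05)(0.80) − (-0.15)(-0.20)] = 0.0700
  C_13 = (-0.05)(-0.20) − (0.90)(-0.20) = 0.1900
  C_21 = −[(0.00)(0.80) − (-0.15)(-0.20)] = 0.0300
  C_22 = (0.60)(0.80) − (-0.15)(-0.20) = 0.4500
  C_23 = −[(0.60)(-0.20) − (0.00)(-0.20)] = 0.1200
  C_31 = (0.00)(-0.15) − (-0.15)(0.90) = 0.1350
  C_32 = −[(0.60)(-0.15) − (-0.15)(-0.05)] = 0.0975
  C_33 = (0.60)(0.90) − (0.00)(-0.05) = 0.5400
det(I−A) = Σ_j (I−A)_1j·C_1j = (0.60)(0.6900) + (0.00)(0.0700) + (-0.15)(0.1900) = 0.3855
adj(I−A) = Cᵀ =
  [ 0.6900   0.0300   0.1350]
  [ 0.0700   0.4500   0.0975]
  [ 0.1900   0.1200   0.5400]
(I − A)⁻¹ = adj(I−A) / det(I−A) ≈
  [   1.7899     0.0778     0.3502]
  [   0.1816     1.1673     0.2529]
  [   0.4929     0.3113     1.4008]
x = (I − A)⁻¹ d = adj(I−A)·d / det(I−A), with det(I−A) = 0.3855:
  x_1 = (0.6900·290 + 0.0300·90 + 0.1350·280) / 0.3855 = 240.60 / 0.3855 ≈ 624.12
  x_2 = (0.0700·290 + 0.4500·90 + 0.0975·280) / 0.3855 = 88.10 / 0.3855 ≈ 228.53
  x_3 = (0.1900·290 + 0.1200·90 + 0.5400·280) / 0.3855 = 217.10 / 0.3855 ≈ 563.16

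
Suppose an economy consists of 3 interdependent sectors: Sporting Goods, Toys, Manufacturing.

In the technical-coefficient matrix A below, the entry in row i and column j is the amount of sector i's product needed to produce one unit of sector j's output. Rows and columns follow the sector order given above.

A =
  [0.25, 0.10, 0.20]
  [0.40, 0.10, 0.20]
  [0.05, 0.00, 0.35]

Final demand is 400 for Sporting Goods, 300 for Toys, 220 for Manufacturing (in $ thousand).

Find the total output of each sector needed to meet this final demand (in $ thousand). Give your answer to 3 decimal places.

I − A =
  [   0.75    -0.10    -0.20]
  [  -0.40     0.90    -0.20]
  [  -0.05     0.00     0.65]
Cofactors of I−A, C_ij = (−1)^(i+j)·(minor ij) (rows/columns in the sector order above):
  C_11 = (0.90)(0.65) − (-0.20)(0.00) = 0.5850
  C_12 = −[(-0.40)(0.65) − (-0.20)(-0.05)] = 0.2700
  C_13 = (-0.40)(0.00) − (0.90)(-0.05) = 0.0450
  C_21 = −[(-0.10)(0.65) − (-0.20)(0.00)] = 0.0650
  C_22 = (0.75)(0.65) − (-0.20)(-0.05) = 0.4775
  C_23 = −[(0.75)(0.00) − (-0.10)(-0.05)] = 0.0050
  C_31 = (-0.10)(-0.20) − (-0.20)(0.90) = 0.2000
  C_32 = −[(0.75)(-0.20) − (-0.20)(-0.40)] = 0.2300
  C_33 = (0.75)(0.90) − (-0.10)(-0.40) = 0.6350
det(I−A) = Σ_j (I−A)_1j·C_1j = (0.75)(0.5850) + (-0.10)(0.2700) + (-0.20)(0.0450) = 0.40275
adj(I−A) = Cᵀ =
  [ 0.5850   0.0650   0.2000]
  [ 0.2700   0.4775   0.2300]
  [ 0.0450   0.0050   0.6350]
(I − A)⁻¹ = adj(I−A) / det(I−A) ≈
  [   1.4525     0.1614     0.4966]
  [   0.6704     1.1856     0.5711]
  [   0.1117     0.0124     1.5767]
x = (I − A)⁻¹ d = adj(I−A)·d / det(I−A), with det(I−A) = 0.40275:
  x_1 = (0.5850·400 + 0.0650·300 + 0.2000·220) / 0.40275 = 297.50 / 0.40275 ≈ 738.672
  x_2 = (0.2700·400 + 0.4775·300 + 0.2300·220) / 0.40275 = 301.85 / 0.40275 ≈ 749.472
  x_3 = (0.0450·400 + 0.0050·300 + 0.6350·220) / 0.40275 = 159.20 / 0.40275 ≈ 395.282

x_1 = 738.672, x_2 = 749.472, x_3 = 395.282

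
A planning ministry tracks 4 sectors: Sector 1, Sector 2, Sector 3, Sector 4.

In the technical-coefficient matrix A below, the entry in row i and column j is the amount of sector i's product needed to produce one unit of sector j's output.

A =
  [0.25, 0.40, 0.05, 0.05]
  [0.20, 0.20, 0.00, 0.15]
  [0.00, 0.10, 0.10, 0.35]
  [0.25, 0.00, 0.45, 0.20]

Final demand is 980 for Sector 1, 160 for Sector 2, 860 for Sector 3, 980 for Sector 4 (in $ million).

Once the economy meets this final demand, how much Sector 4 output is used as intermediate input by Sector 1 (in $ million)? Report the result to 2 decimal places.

I − A =
  [   0.75    -0.40    -0.05    -0.05]
  [  -0.20     0.80     0.00    -0.15]
  [   0.00    -0.10     0.90    -0.35]
  [  -0.25     0.00    -0.45     0.80]
Compute the cofactors C_ij = (−1)^(i+j)·(3×3 minor ij) of I−A; the adjugate is their transpose:
adj(I−A) = Cᵀ =
  [ 0.44325   0.23125   0.07700   0.10475]
  [ 0.14625   0.40625   0.06500   0.11375]
  [ 0.08975   0.09375   0.39100   0.19425]
  [ 0.18900   0.12500   0.24400   0.46700]
det(I−A) = Σ_j (I−A)_1j·C_1j = (0.75)(0.44325) + (-0.40)(0.14625) + (-0.05)(0.08975) + (-0.05)(0.18900) = 0.2600
(I − A)⁻¹ = adj(I−A) / det(I−A) ≈
  [   1.7048     0.8894     0.2962     0.4029]
  [   0.5625     1.5625     0.2500     0.4375]
  [   0.3452     0.3606     1.5038     0.7471]
  [   0.7269     0.4808     0.9385     1.7962]
First solve x = (I − A)⁻¹ d = adj(I−A)·d / det(I−A); in particular x_1 = (0.44325·980 + 0.23125·160 + 0.07700·860 + 0.10475·980) / 0.2600 = 640.26 / 0.2600 ≈ 2462.5385.
Intermediate flow from 4 to 1: z_41 = a_41 · x_1 = 0.25 × 640.26 / 0.2600 = 160.065 / 0.2600 ≈ 615.63.

z_41 = 615.63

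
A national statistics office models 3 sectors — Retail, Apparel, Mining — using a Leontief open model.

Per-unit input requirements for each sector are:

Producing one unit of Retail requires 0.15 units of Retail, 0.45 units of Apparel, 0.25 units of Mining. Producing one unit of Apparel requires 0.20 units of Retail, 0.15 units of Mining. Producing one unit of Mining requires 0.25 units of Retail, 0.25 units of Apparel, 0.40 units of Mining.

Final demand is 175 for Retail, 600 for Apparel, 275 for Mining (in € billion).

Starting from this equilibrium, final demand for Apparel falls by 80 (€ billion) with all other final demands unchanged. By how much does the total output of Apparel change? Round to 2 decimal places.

I − A =
  [   0.85    -0.20    -0.25]
  [  -0.45     1.00    -0.25]
  [  -0.25    -0.15     0.60]
Cofactors of I−A, C_ij = (−1)^(i+j)·(minor ij) (rows/columns in the sector order above):
  C_11 = (1.00)(0.60) − (-0.25)(-0.15) = 0.5625
  C_12 = −[(-0.45)(0.60) − (-0.25)(-0.25)] = 0.3325
  C_13 = (-0.45)(-0.15) − (1.00)(-0.25) = 0.3175
  C_21 = −[(-0.20)(0.60) − (-0.25)(-0.15)] = 0.1575
  C_22 = (0.85)(0.60) − (-0.25)(-0.25) = 0.4475
  C_23 = −[(0.85)(-0.15) − (-0.20)(-0.25)] = 0.1775
  C_31 = (-0.20)(-0.25) − (-0.25)(1.00) = 0.3000
  C_32 = −[(0.85)(-0.25) − (-0.25)(-0.45)] = 0.3250
  C_33 = (0.85)(1.00) − (-0.20)(-0.45) = 0.7600
det(I−A) = Σ_j (I−A)_1j·C_1j = (0.85)(0.5625) + (-0.20)(0.3325) + (-0.25)(0.3175) = 0.33225
adj(I−A) = Cᵀ =
  [ 0.5625   0.1575   0.3000]
  [ 0.3325   0.4475   0.3250]
  [ 0.3175   0.1775   0.7600]
(I − A)⁻¹ = adj(I−A) / det(I−A) ≈
  [   1.6930     0.4740     0.9029]
  [   1.0008     1.3469     0.9782]
  [   0.9556     0.5342     2.2874]
Δx = (I − A)⁻¹ Δd with Δd having -80 in the Apparel component and 0 elsewhere.
So Δx_A = L_AA · (-80), where L_AA = adj(I−A)_AA / det(I−A) = 0.4475 / 0.33225.
Δx_A = 0.4475 × (-80) / 0.33225 = -35.80 / 0.33225 ≈ -107.75.

Δx_A = -107.75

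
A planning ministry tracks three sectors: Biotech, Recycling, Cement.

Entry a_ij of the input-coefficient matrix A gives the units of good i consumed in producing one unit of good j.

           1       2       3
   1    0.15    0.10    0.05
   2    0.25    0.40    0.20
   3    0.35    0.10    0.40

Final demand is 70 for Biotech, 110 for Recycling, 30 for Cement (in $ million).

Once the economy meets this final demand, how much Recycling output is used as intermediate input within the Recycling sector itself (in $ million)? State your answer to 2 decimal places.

I − A =
  [   0.85    -0.10    -0.05]
  [  -0.25     0.60    -0.20]
  [  -0.35    -0.10     0.60]
Cofactors of I−A, C_ij = (−1)^(i+j)·(minor ij) (rows/columns in the sector order above):
  C_11 = (0.60)(0.60) − (-0.20)(-0.10) = 0.3400
  C_12 = −[(-0.25)(0.60) − (-0.20)(-0.35)] = 0.2200
  C_13 = (-0.25)(-0.10) − (0.60)(-0.35) = 0.2350
  C_21 = −[(-0.10)(0.60) − (-0.05)(-0.10)] = 0.0650
  C_22 = (0.85)(0.60) − (-0.05)(-0.35) = 0.4925
  C_23 = −[(0.85)(-0.10) − (-0.10)(-0.35)] = 0.1200
  C_31 = (-0.10)(-0.20) − (-0.05)(0.60) = 0.0500
  C_32 = −[(0.85)(-0.20) − (-0.05)(-0.25)] = 0.1825
  C_33 = (0.85)(0.60) − (-0.10)(-0.25) = 0.4850
det(I−A) = Σ_j (I−A)_1j·C_1j = (0.85)(0.3400) + (-0.10)(0.2200) + (-0.05)(0.2350) = 0.25525
adj(I−A) = Cᵀ =
  [ 0.3400   0.0650   0.0500]
  [ 0.2200   0.4925   0.1825]
  [ 0.2350   0.1200   0.4850]
(I − A)⁻¹ = adj(I−A) / det(I−A) ≈
  [   1.3320     0.2547     0.1959]
  [   0.8619     1.9295     0.7150]
  [   0.9207     0.4701     1.9001]
First solve x = (I − A)⁻¹ d = adj(I−A)·d / det(I−A); in particular x_2 = (0.2200·70 + 0.4925·110 + 0.1825·30) / 0.25525 = 75.05 / 0.25525 ≈ 294.0255.
Intermediate flow from 2 to 2: z_22 = a_22 · x_2 = 0.40 × 75.05 / 0.25525 = 30.02 / 0.25525 ≈ 117.61.

z_22 = 117.61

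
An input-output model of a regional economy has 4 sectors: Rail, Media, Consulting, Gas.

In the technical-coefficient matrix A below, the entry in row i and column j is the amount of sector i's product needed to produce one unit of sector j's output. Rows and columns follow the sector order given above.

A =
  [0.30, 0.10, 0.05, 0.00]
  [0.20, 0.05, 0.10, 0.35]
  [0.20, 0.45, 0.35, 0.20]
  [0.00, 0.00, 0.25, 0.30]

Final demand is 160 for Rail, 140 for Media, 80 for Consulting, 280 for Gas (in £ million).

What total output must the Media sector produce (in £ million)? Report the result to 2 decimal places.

x_2 = 574.74

I − A =
  [   0.70    -0.10    -0.05     0.00]
  [  -0.20     0.95    -0.10    -0.35]
  [  -0.20    -0.45     0.65    -0.20]
  [   0.00     0.00    -0.25     0.70]
Compute the cofactors C_ij = (−1)^(i+j)·(3×3 minor ij) of I−A; the adjugate is their transpose:
adj(I−A) = Cᵀ =
  [ 0.313875   0.056250   0.049000   0.042125]
  [ 0.112500   0.276500   0.117250   0.171750]
  [ 0.196000   0.234500   0.451500   0.246250]
  [ 0.070000   0.083750   0.161250   0.371750]
det(I−A) = Σ_j (I−A)_1j·C_1j = (0.70)(0.313875) + (-0.10)(0.112500) + (-0.05)(0.196000) + (0.00)(0.070000) = 0.1986625
(I − A)⁻¹ = adj(I−A) / det(I−A) ≈
  [   1.5799     0.2831     0.2466     0.2120]
  [   0.5663     1.3918     0.5902     0.8645]
  [   0.9866     1.1804     2.2727     1.2395]
  [   0.3524     0.4216     0.8117     1.8713]
x = (I − A)⁻¹ d = adj(I−A)·d / det(I−A), with det(I−A) = 0.1986625:
  x_1 = (0.313875·160 + 0.056250·140 + 0.049000·80 + 0.042125·280) / 0.1986625 = 73.81 / 0.1986625 ≈ 371.53
  x_2 = (0.112500·160 + 0.276500·140 + 0.117250·80 + 0.171750·280) / 0.1986625 = 114.18 / 0.1986625 ≈ 574.74
  x_3 = (0.196000·160 + 0.234500·140 + 0.451500·80 + 0.246250·280) / 0.1986625 = 169.26 / 0.1986625 ≈ 852.00
  x_4 = (0.070000·160 + 0.083750·140 + 0.161250·80 + 0.371750·280) / 0.1986625 = 139.915 / 0.1986625 ≈ 704.28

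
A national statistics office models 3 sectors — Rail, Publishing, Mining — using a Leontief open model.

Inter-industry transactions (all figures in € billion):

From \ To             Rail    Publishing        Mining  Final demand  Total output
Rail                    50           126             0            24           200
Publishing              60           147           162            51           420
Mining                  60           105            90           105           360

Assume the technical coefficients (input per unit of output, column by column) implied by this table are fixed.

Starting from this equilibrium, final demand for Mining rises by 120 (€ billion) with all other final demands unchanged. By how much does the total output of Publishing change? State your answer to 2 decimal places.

Technical coefficients a_ij = z_ij / X_j:
  a_11 = 50/200 = 0.25, a_21 = 60/200 = 0.30, a_31 = 60/200 = 0.30
  a_12 = 126/420 = 0.30, a_22 = 147/420 = 0.35, a_32 = 105/420 = 0.25
  a_13 = 0/360 = 0.00, a_23 = 162/360 = 0.45, a_33 = 90/360 = 0.25
I − A =
  [   0.75    -0.30     0.00]
  [  -0.30     0.65    -0.45]
  [  -0.30    -0.25     0.75]
Cofactors of I−A, C_ij = (−1)^(i+j)·(minor ij) (rows/columns in the sector order above):
  C_11 = (0.65)(0.75) − (-0.45)(-0.25) = 0.3750
  C_12 = −[(-0.30)(0.75) − (-0.45)(-0.30)] = 0.3600
  C_13 = (-0.30)(-0.25) − (0.65)(-0.30) = 0.2700
  C_21 = −[(-0.30)(0.75) − (0.00)(-0.25)] = 0.2250
  C_22 = (0.75)(0.75) − (0.00)(-0.30) = 0.5625
  C_23 = −[(0.75)(-0.25) − (-0.30)(-0.30)] = 0.2775
  C_31 = (-0.30)(-0.45) − (0.00)(0.65) = 0.1350
  C_32 = −[(0.75)(-0.45) − (0.00)(-0.30)] = 0.3375
  C_33 = (0.75)(0.65) − (-0.30)(-0.30) = 0.3975
det(I−A) = Σ_j (I−A)_1j·C_1j = (0.75)(0.3750) + (-0.30)(0.3600) + (0.00)(0.2700) = 0.17325
adj(I−A) = Cᵀ =
  [ 0.3750   0.2250   0.1350]
  [ 0.3600   0.5625   0.3375]
  [ 0.2700   0.2775   0.3975]
(I − A)⁻¹ = adj(I−A) / det(I−A) ≈
  [   2.1645     1.2987     0.7792]
  [   2.0779     3.2468     1.9481]
  [   1.5584     1.6017     2.2944]
Δx = (I − A)⁻¹ Δd with Δd having +120 in the Mining component and 0 elsewhere.
So Δx_2 = L_23 · (+120), where L_23 = adj(I−A)_23 / det(I−A) = 0.3375 / 0.17325.
Δx_2 = 0.3375 × (+120) / 0.17325 = 40.50 / 0.17325 ≈ 233.77.

Δx_2 = 233.77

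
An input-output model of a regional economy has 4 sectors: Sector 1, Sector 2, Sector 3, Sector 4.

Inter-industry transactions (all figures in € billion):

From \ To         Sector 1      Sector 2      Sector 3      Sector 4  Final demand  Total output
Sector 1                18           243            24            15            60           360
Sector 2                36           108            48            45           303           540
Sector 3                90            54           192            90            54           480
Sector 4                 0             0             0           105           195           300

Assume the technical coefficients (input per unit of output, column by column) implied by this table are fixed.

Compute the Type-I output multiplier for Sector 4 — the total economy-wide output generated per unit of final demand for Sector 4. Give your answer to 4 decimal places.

m_4 = 3.3341

Technical coefficients a_ij = z_ij / X_j:
  a_11 = 18/360 = 0.05, a_21 = 36/360 = 0.10, a_31 = 90/360 = 0.25, a_41 = 0/360 = 0.00
  a_12 = 243/540 = 0.45, a_22 = 108/540 = 0.20, a_32 = 54/540 = 0.10, a_42 = 0/540 = 0.00
  a_13 = 24/480 = 0.05, a_23 = 48/480 = 0.10, a_33 = 192/480 = 0.40, a_43 = 0/480 = 0.00
  a_14 = 15/300 = 0.05, a_24 = 45/300 = 0.15, a_34 = 90/300 = 0.30, a_44 = 105/300 = 0.35
I − A =
  [   0.95    -0.45    -0.05    -0.05]
  [  -0.10     0.80    -0.10    -0.15]
  [  -0.25    -0.10     0.60    -0.30]
  [   0.00     0.00     0.00     0.65]
Compute the cofactors C_ij = (−1)^(i+j)·(3×3 minor ij) of I−A; the adjugate is their transpose:
adj(I−A) = Cᵀ =
  [ 0.305500   0.178750   0.055250   0.090250]
  [ 0.055250   0.362375   0.065000   0.117875]
  [ 0.136500   0.134875   0.464750   0.256125]
  [ 0.000000   0.000000   0.000000   0.397750]
det(I−A) = Σ_j (I−A)_1j·C_1j = (0.95)(0.305500) + (-0.45)(0.055250) + (-0.05)(0.136500) + (-0.05)(0.000000) = 0.2585375
(I − A)⁻¹ = adj(I−A) / det(I−A) ≈
  [   1.18165     0.69139     0.21370     0.34908]
  [   0.21370     1.40163     0.25141     0.45593]
  [   0.52797     0.52168     1.79761     0.99067]
  [   0.00000     0.00000     0.00000     1.53846]
The output multiplier for sector j is the column-j sum of the Leontief inverse (I − A)⁻¹ = adj(I−A) / det(I−A).
Column 4 of adj(I−A): (0.090250, 0.117875, 0.256125, 0.397750); det(I−A) = 0.2585375.
m_4 = (0.090250 + 0.117875 + 0.256125 + 0.397750) / 0.2585375 = 0.862 / 0.2585375 ≈ 3.3341.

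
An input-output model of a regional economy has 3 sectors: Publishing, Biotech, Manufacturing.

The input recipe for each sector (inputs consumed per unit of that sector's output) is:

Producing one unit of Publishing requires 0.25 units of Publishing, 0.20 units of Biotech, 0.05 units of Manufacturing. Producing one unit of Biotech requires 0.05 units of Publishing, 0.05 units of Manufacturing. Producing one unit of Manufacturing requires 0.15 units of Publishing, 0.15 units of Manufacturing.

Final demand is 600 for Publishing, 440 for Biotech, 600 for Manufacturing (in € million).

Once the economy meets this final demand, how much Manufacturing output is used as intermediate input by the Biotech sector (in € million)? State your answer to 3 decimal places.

I − A =
  [   0.75    -0.05    -0.15]
  [  -0.20     1.00     0.00]
  [  -0.05    -0.05     0.85]
Cofactors of I−A, C_ij = (−1)^(i+j)·(minor ij) (rows/columns in the sector order above):
  C_11 = (1.00)(0.85) − (0.00)(-0.05) = 0.8500
  C_12 = −[(-0.20)(0.85) − (0.00)(-0.05)] = 0.1700
  C_13 = (-0.20)(-0.05) − (1.00)(-0.05) = 0.0600
  C_21 = −[(-0.05)(0.85) − (-0.15)(-0.05)] = 0.0500
  C_22 = (0.75)(0.85) − (-0.15)(-0.05) = 0.6300
  C_23 = −[(0.75)(-0.05) − (-0.05)(-0.05)] = 0.0400
  C_31 = (-0.05)(0.00) − (-0.15)(1.00) = 0.1500
  C_32 = −[(0.75)(0.00) − (-0.15)(-0.20)] = 0.0300
  C_33 = (0.75)(1.00) − (-0.05)(-0.20) = 0.7400
det(I−A) = Σ_j (I−A)_1j·C_1j = (0.75)(0.8500) + (-0.05)(0.1700) + (-0.15)(0.0600) = 0.6200
adj(I−A) = Cᵀ =
  [ 0.8500   0.0500   0.1500]
  [ 0.1700   0.6300   0.0300]
  [ 0.0600   0.0400   0.7400]
(I − A)⁻¹ = adj(I−A) / det(I−A) ≈
  [   1.3710     0.0806     0.2419]
  [   0.2742     1.0161     0.0484]
  [   0.0968     0.0645     1.1935]
First solve x = (I − A)⁻¹ d = adj(I−A)·d / det(I−A); in particular x_2 = (0.1700·600 + 0.6300·440 + 0.0300·600) / 0.6200 = 397.20 / 0.6200 ≈ 640.64516.
Intermediate flow from 3 to 2: z_32 = a_32 · x_2 = 0.05 × 397.20 / 0.6200 = 19.86 / 0.6200 ≈ 32.032.

z_32 = 32.032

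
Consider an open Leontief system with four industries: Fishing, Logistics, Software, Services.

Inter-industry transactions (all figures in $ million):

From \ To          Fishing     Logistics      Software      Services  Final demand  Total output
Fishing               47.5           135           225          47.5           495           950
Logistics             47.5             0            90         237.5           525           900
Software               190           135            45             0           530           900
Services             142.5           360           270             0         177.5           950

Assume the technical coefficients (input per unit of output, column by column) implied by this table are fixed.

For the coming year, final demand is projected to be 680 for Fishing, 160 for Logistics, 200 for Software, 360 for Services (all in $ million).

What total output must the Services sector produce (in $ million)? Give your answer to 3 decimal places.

Technical coefficients a_ij = z_ij / X_j:
  a_11 = 47.5/950 = 0.05, a_21 = 47.5/950 = 0.05, a_31 = 190/950 = 0.20, a_41 = 142.5/950 = 0.15
  a_12 = 135/900 = 0.15, a_22 = 0/900 = 0.00, a_32 = 135/900 = 0.15, a_42 = 360/900 = 0.40
  a_13 = 225/900 = 0.25, a_23 = 90/900 = 0.10, a_33 = 45/900 = 0.05, a_43 = 270/900 = 0.30
  a_14 = 47.5/950 = 0.05, a_24 = 237.5/950 = 0.25, a_34 = 0/950 = 0.00, a_44 = 0/950 = 0.00
I − A =
  [   0.95    -0.15    -0.25    -0.05]
  [  -0.05     1.00    -0.10    -0.25]
  [  -0.20    -0.15     0.95     0.00]
  [  -0.15    -0.40    -0.30     1.00]
Compute the cofactors C_ij = (−1)^(i+j)·(3×3 minor ij) of I−A; the adjugate is their transpose:
adj(I−A) = Cᵀ =
  [ 0.828750   0.201250   0.268250   0.091750]
  [ 0.118125   0.842375   0.188125   0.216500]
  [ 0.193125   0.175375   0.833375   0.053500]
  [ 0.229500   0.419750   0.365500   0.826250]
det(I−A) = Σ_j (I−A)_1j·C_1j = (0.95)(0.828750) + (-0.15)(0.118125) + (-0.25)(0.193125) + (-0.05)(0.229500) = 0.7098375
(I − A)⁻¹ = adj(I−A) / det(I−A) ≈
  [   1.1675     0.2835     0.3779     0.1293]
  [   0.1664     1.1867     0.2650     0.3050]
  [   0.2721     0.2471     1.1740     0.0754]
  [   0.3233     0.5913     0.5149     1.1640]
x = (I − A)⁻¹ d = adj(I−A)·d / det(I−A), with det(I−A) = 0.7098375:
  x_1 = (0.828750·680 + 0.201250·160 + 0.268250·200 + 0.091750·360) / 0.7098375 = 682.43 / 0.7098375 ≈ 961.389
  x_2 = (0.118125·680 + 0.842375·160 + 0.188125·200 + 0.216500·360) / 0.7098375 = 330.67 / 0.7098375 ≈ 465.839
  x_3 = (0.193125·680 + 0.175375·160 + 0.833375·200 + 0.053500·360) / 0.7098375 = 345.32 / 0.7098375 ≈ 486.478
  x_4 = (0.229500·680 + 0.419750·160 + 0.365500·200 + 0.826250·360) / 0.7098375 = 593.77 / 0.7098375 ≈ 836.487

x_4 = 836.487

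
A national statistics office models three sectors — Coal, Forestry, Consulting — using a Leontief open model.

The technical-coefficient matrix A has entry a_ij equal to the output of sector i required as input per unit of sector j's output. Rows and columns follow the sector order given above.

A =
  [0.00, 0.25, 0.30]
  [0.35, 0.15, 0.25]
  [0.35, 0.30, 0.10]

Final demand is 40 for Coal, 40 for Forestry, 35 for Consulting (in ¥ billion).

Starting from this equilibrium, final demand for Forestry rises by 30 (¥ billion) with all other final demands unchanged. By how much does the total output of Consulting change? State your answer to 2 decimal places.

I − A =
  [   1.00    -0.25    -0.30]
  [  -0.35     0.85    -0.25]
  [  -0.35    -0.30     0.90]
Cofactors of I−A, C_ij = (−1)^(i+j)·(minor ij) (rows/columns in the sector order above):
  C_11 = (0.85)(0.90) − (-0.25)(-0.30) = 0.6900
  C_12 = −[(-0.35)(0.90) − (-0.25)(-0.35)] = 0.4025
  C_13 = (-0.35)(-0.30) − (0.85)(-0.35) = 0.4025
  C_21 = −[(-0.25)(0.90) − (-0.30)(-0.30)] = 0.3150
  C_22 = (1.00)(0.90) − (-0.30)(-0.35) = 0.7950
  C_23 = −[(1.00)(-0.30) − (-0.25)(-0.35)] = 0.3875
  C_31 = (-0.25)(-0.25) − (-0.30)(0.85) = 0.3175
  C_32 = −[(1.00)(-0.25) − (-0.30)(-0.35)] = 0.3550
  C_33 = (1.00)(0.85) − (-0.25)(-0.35) = 0.7625
det(I−A) = Σ_j (I−A)_1j·C_1j = (1.00)(0.6900) + (-0.25)(0.4025) + (-0.30)(0.4025) = 0.468625
adj(I−A) = Cᵀ =
  [ 0.6900   0.3150   0.3175]
  [ 0.4025   0.7950   0.3550]
  [ 0.4025   0.3875   0.7625]
(I − A)⁻¹ = adj(I−A) / det(I−A) ≈
  [   1.4724     0.6722     0.6775]
  [   0.8589     1.6965     0.7575]
  [   0.8589     0.8269     1.6271]
Δx = (I − A)⁻¹ Δd with Δd having +30 in the Forestry component and 0 elsewhere.
So Δx_3 = L_32 · (+30), where L_32 = adj(I−A)_32 / det(I−A) = 0.3875 / 0.468625.
Δx_3 = 0.3875 × (+30) / 0.468625 = 11.625 / 0.468625 ≈ 24.81.

Δx_3 = 24.81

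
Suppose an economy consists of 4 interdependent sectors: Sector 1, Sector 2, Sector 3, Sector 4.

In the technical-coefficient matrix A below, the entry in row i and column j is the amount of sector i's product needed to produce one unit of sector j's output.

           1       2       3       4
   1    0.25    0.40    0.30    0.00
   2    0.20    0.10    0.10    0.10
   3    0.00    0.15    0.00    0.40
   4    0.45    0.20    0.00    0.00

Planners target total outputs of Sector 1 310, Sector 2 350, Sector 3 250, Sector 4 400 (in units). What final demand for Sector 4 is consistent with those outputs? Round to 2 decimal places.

I − A =
  [   0.75    -0.40    -0.30     0.00]
  [  -0.20     0.90    -0.10    -0.10]
  [   0.00    -0.15     1.00    -0.40]
  [  -0.45    -0.20     0.00     1.00]
d = (I − A) x:
  d_1 = (+0.75)·310 + (-0.40)·350 + (-0.30)·250 + (+0.00)·400 = 17.50
  d_2 = (-0.20)·310 + (+0.90)·350 + (-0.10)·250 + (-0.10)·400 = 188.00
  d_3 = (+0.00)·310 + (-0.15)·350 + (+1.00)·250 + (-0.40)·400 = 37.50
  d_4 = (-0.45)·310 + (-0.20)·350 + (+0.00)·250 + (+1.00)·400 = 190.50

d_4 = 190.50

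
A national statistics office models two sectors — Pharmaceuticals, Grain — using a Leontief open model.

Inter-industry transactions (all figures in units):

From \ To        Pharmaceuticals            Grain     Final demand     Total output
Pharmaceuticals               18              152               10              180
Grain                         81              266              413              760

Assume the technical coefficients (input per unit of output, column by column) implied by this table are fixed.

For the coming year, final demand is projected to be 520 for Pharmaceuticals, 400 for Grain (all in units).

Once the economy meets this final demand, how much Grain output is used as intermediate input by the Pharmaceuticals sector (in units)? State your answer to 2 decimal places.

z_GP = 380.00

Technical coefficients a_ij = z_ij / X_j:
  a_PP = 18/180 = 0.10, a_GP = 81/180 = 0.45
  a_PG = 152/760 = 0.20, a_GG = 266/760 = 0.35
I − A =
  [   0.90    -0.20]
  [  -0.45     0.65]
det(I−A) = (0.90)(0.65) − (-0.20)(-0.45) = 0.4950
adj(I−A) = [[0.65, 0.20], [0.45, 0.90]]
(I − A)⁻¹ = adj(I−A) / det(I−A) ≈
  [   1.3131     0.4040]
  [   0.9091     1.8182]
First solve x = (I − A)⁻¹ d = adj(I−A)·d / det(I−A); in particular x_P = (0.65·520 + 0.20·400) / 0.4950 = 418.00 / 0.4950 ≈ 844.4444.
Intermediate flow from G to P: z_GP = a_GP · x_P = 0.45 × 418.00 / 0.4950 = 188.10 / 0.4950 = 380.00.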